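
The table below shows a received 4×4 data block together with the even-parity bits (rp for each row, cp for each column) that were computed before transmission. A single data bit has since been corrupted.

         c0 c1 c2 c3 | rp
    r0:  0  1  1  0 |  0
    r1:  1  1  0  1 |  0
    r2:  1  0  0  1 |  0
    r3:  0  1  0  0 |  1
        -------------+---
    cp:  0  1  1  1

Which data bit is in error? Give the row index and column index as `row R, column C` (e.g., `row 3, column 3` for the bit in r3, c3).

Recompute each row's even parity and compare to rp:
  r0: data parity 0, sent rp 0 → ok
  r1: data parity 1, sent rp 0 → mismatch
  r2: data parity 0, sent rp 0 → ok
  r3: data parity 1, sent rp 1 → ok
Recompute each column's even parity and compare to cp:
  c0: data parity 0, sent cp 0 → ok
  c1: data parity 1, sent cp 1 → ok
  c2: data parity 1, sent cp 1 → ok
  c3: data parity 0, sent cp 1 → mismatch
Exactly one row (r1) and one column (c3) fail → the flipped bit is at their intersection.

row 1, column 3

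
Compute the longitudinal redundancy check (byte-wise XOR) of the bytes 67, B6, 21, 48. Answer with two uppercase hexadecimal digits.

XOR the bytes together:
  start with 0x67
  0x67 ⊕ 0xB6 = 0xD1
  0xD1 ⊕ 0x21 = 0xF0
  0xF0 ⊕ 0x48 = 0xB8

B8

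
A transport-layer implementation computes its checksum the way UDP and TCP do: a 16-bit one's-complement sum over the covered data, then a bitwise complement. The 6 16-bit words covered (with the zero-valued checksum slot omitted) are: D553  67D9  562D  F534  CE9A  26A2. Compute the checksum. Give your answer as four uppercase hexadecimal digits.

One's-complement addition (fold any carry out of bit 15 back into bit 0):
  0xD553 + 0x67D9 = 0x13D2C → wrap carry → 0x3D2D
  0x3D2D + 0x562D = 0x0935A
  0x935A + 0xF534 = 0x1888E → wrap carry → 0x888F
  0x888F + 0xCE9A = 0x15729 → wrap carry → 0x572A
  0x572A + 0x26A2 = 0x07DCC
One's-complement sum = 0x7DCC.
Checksum = ~0x7DCC & 0xFFFF = 0x8233.

8233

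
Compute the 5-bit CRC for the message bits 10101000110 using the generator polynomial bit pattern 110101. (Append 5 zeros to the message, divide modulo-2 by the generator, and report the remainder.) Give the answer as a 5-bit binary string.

10110

Append 5 zeros: 1010100011000000. Divide by 110101 (XOR where the leading bit is 1):
  pos 0: 101010 XOR 110101 = 011111
  pos 1: 111110 XOR 110101 = 001011
  pos 3: 101101 XOR 110101 = 011000
  pos 4: 110001 XOR 110101 = 000100
  pos 7: 100000 XOR 110101 = 010101
  pos 8: 101010 XOR 110101 = 011111
  pos 9: 111110 XOR 110101 = 001011
Remainder (last 5 bits) = 10110. This is the CRC / FCS.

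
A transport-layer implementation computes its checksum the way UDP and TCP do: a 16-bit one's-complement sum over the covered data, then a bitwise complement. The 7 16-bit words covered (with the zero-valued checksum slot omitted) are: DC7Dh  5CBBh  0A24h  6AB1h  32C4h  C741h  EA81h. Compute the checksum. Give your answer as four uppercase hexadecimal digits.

6D69

One's-complement addition (fold any carry out of bit 15 back into bit 0):
  0xDC7D + 0x5CBB = 0x13938 → wrap carry → 0x3939
  0x3939 + 0x0A24 = 0x0435D
  0x435D + 0x6AB1 = 0x0AE0E
  0xAE0E + 0x32C4 = 0x0E0D2
  0xE0D2 + 0xC741 = 0x1A813 → wrap carry → 0xA814
  0xA814 + 0xEA81 = 0x19295 → wrap carry → 0x9296
One's-complement sum = 0x9296.
Checksum = ~0x9296 & 0xFFFF = 0x6D69.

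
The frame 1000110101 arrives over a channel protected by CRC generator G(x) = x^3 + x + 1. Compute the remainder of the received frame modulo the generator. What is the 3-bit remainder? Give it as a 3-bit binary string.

Modulo-2 division of 1000110101 by 1011:
  pos 0: 1000 XOR 1011 = 0011
  pos 2: 1111 XOR 1011 = 0100
  pos 3: 1000 XOR 1011 = 0011
  pos 5: 1110 XOR 1011 = 0101
  pos 6: 1011 XOR 1011 = 0000
Remainder = 000 (zero — the frame passes the CRC check).

000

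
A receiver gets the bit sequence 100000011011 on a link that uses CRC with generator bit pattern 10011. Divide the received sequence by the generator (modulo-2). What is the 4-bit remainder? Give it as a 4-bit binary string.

Modulo-2 division of 100000011011 by 10011:
  pos 0: 10000 XOR 10011 = 00011
  pos 3: 11001 XOR 10011 = 01010
  pos 4: 10101 XOR 10011 = 00110
  pos 6: 11001 XOR 10011 = 01010
  pos 7: 10101 XOR 10011 = 00110
Remainder = 0110 (nonzero — an error is detected).

0110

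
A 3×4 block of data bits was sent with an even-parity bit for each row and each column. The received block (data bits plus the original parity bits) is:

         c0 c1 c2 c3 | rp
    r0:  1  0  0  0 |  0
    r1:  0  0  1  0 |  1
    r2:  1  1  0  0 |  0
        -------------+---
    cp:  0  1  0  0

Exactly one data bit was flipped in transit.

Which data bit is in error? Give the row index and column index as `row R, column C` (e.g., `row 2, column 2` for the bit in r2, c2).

Recompute each row's even parity and compare to rp:
  r0: data parity 1, sent rp 0 → mismatch
  r1: data parity 1, sent rp 1 → ok
  r2: data parity 0, sent rp 0 → ok
Recompute each column's even parity and compare to cp:
  c0: data parity 0, sent cp 0 → ok
  c1: data parity 1, sent cp 1 → ok
  c2: data parity 1, sent cp 0 → mismatch
  c3: data parity 0, sent cp 0 → ok
Exactly one row (r0) and one column (c2) fail → the flipped bit is at their intersection.

row 0, column 2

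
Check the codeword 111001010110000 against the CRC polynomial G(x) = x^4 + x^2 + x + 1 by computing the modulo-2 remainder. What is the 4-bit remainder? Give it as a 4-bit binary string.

Modulo-2 division of 111001010110000 by 10111:
  pos 0: 11100 XOR 10111 = 01011
  pos 1: 10111 XOR 10111 = 00000
  pos 7: 10110 XOR 10111 = 00001
Remainder = 1000 (nonzero — an error is detected).

1000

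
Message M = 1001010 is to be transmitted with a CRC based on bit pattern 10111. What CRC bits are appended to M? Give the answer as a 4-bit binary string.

0111

Append 4 zeros: 10010100000. Divide by 10111 (XOR where the leading bit is 1):
  pos 0: 10010 XOR 10111 = 00101
  pos 2: 10110 XOR 10111 = 00001
  pos 6: 10000 XOR 10111 = 00111
Remainder (last 4 bits) = 0111. This is the CRC / FCS.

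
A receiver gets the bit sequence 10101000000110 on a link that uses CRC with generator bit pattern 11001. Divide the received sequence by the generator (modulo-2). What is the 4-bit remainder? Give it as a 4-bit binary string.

Modulo-2 division of 10101000000110 by 11001:
  pos 0: 10101 XOR 11001 = 01100
  pos 1: 11000 XOR 11001 = 00001
  pos 5: 10000 XOR 11001 = 01001
  pos 6: 10010 XOR 11001 = 01011
  pos 7: 10111 XOR 11001 = 01110
  pos 8: 11101 XOR 11001 = 00100
Remainder = 1000 (nonzero — an error is detected).

1000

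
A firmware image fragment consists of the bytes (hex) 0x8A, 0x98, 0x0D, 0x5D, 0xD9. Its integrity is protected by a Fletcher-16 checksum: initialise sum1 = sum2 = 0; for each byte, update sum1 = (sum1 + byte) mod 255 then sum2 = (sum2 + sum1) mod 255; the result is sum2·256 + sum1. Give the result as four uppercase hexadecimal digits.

D267

Running sums (mod 255):
  after byte 0 (0x8A): sum1=138, sum2=138
  after byte 1 (0x98): sum1=35, sum2=173
  after byte 2 (0x0D): sum1=48, sum2=221
  after byte 3 (0x5D): sum1=141, sum2=107
  after byte 4 (0xD9): sum1=103, sum2=210
Checksum = sum2·256 + sum1 = 210·256 + 103 = 53863 = 0xD267.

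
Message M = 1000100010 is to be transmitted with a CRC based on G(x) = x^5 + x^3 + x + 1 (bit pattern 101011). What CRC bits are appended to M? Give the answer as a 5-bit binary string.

10000

Append 5 zeros: 100010001000000. Divide by 101011 (XOR where the leading bit is 1):
  pos 0: 100010 XOR 101011 = 001001
  pos 2: 100100 XOR 101011 = 001111
  pos 4: 111110 XOR 101011 = 010101
  pos 5: 101010 XOR 101011 = 000001
Remainder (last 5 bits) = 10000. This is the CRC / FCS.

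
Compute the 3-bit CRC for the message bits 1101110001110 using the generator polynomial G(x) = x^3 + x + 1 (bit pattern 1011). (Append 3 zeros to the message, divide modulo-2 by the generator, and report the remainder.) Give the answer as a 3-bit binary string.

Append 3 zeros: 1101110001110000. Divide by 1011 (XOR where the leading bit is 1):
  pos 0: 1101 XOR 1011 = 0110
  pos 1: 1101 XOR 1011 = 0110
  pos 2: 1101 XOR 1011 = 0110
  pos 3: 1100 XOR 1011 = 0111
  pos 4: 1110 XOR 1011 = 0101
  pos 5: 1010 XOR 1011 = 0001
  pos 8: 1111 XOR 1011 = 0100
  pos 9: 1000 XOR 1011 = 0011
  pos 11: 1100 XOR 1011 = 0111
  pos 12: 1110 XOR 1011 = 0101
Remainder (last 3 bits) = 101. This is the CRC / FCS.

101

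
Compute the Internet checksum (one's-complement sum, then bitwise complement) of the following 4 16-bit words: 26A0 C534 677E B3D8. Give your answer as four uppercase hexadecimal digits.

F8D3

One's-complement addition (fold any carry out of bit 15 back into bit 0):
  0x26A0 + 0xC534 = 0x0EBD4
  0xEBD4 + 0x677E = 0x15352 → wrap carry → 0x5353
  0x5353 + 0xB3D8 = 0x1072B → wrap carry → 0x072C
One's-complement sum = 0x072C.
Checksum = ~0x072C & 0xFFFF = 0xF8D3.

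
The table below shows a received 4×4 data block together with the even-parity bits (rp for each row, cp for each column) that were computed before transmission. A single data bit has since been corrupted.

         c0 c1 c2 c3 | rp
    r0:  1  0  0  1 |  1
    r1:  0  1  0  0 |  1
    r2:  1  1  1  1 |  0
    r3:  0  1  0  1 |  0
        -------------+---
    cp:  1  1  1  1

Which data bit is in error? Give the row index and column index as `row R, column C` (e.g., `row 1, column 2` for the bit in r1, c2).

row 0, column 0

Recompute each row's even parity and compare to rp:
  r0: data parity 0, sent rp 1 → mismatch
  r1: data parity 1, sent rp 1 → ok
  r2: data parity 0, sent rp 0 → ok
  r3: data parity 0, sent rp 0 → ok
Recompute each column's even parity and compare to cp:
  c0: data parity 0, sent cp 1 → mismatch
  c1: data parity 1, sent cp 1 → ok
  c2: data parity 1, sent cp 1 → ok
  c3: data parity 1, sent cp 1 → ok
Exactly one row (r0) and one column (c0) fail → the flipped bit is at their intersection.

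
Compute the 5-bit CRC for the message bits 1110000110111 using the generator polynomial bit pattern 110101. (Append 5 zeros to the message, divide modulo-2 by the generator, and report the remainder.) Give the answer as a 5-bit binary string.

11000

Append 5 zeros: 111000011011100000. Divide by 110101 (XOR where the leading bit is 1):
  pos 0: 111000 XOR 110101 = 001101
  pos 2: 110101 XOR 110101 = 000000
  pos 8: 101110 XOR 110101 = 011011
  pos 9: 110110 XOR 110101 = 000011
Remainder (last 5 bits) = 11000. This is the CRC / FCS.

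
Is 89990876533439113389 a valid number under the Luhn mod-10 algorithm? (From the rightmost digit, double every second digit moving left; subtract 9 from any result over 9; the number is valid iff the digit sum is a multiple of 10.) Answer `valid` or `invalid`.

valid

From the right, keep odd positions and double even positions (subtract 9 from any doubled value over 9):
  doubled (positions 2,4,...): 7 6 2 6 6 1 5 0 9 7 → sum 49
  kept (positions 1,3,...): 9 3 1 9 4 3 6 8 9 9 → sum 61
Total = 110.
110 mod 10 = 0, so the number is valid.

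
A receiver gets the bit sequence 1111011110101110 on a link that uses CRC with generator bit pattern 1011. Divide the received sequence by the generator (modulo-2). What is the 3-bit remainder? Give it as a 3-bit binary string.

Modulo-2 division of 1111011110101110 by 1011:
  pos 0: 1111 XOR 1011 = 0100
  pos 1: 1000 XOR 1011 = 0011
  pos 3: 1111 XOR 1011 = 0100
  pos 4: 1001 XOR 1011 = 0010
  pos 6: 1010 XOR 1011 = 0001
  pos 9: 1101 XOR 1011 = 0110
  pos 10: 1101 XOR 1011 = 0110
  pos 11: 1101 XOR 1011 = 0110
  pos 12: 1100 XOR 1011 = 0111
Remainder = 111 (nonzero — an error is detected).

111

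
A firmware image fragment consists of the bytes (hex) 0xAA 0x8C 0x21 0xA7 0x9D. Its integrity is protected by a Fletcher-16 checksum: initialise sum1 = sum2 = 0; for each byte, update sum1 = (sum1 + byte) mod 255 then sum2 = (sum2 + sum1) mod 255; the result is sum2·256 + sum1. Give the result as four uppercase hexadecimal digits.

Running sums (mod 255):
  after byte 0 (0xAA): sum1=170, sum2=170
  after byte 1 (0x8C): sum1=55, sum2=225
  after byte 2 (0x21): sum1=88, sum2=58
  after byte 3 (0xA7): sum1=0, sum2=58
  after byte 4 (0x9D): sum1=157, sum2=215
Checksum = sum2·256 + sum1 = 215·256 + 157 = 55197 = 0xD79D.

D79D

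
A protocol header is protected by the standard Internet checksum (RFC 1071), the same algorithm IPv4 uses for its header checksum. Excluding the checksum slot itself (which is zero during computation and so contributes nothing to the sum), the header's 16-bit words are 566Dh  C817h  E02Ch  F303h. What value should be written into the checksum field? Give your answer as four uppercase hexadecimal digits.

0E4A

One's-complement addition (fold any carry out of bit 15 back into bit 0):
  0x566D + 0xC817 = 0x11E84 → wrap carry → 0x1E85
  0x1E85 + 0xE02C = 0x0FEB1
  0xFEB1 + 0xF303 = 0x1F1B4 → wrap carry → 0xF1B5
One's-complement sum = 0xF1B5.
Checksum = ~0xF1B5 & 0xFFFF = 0x0E4A.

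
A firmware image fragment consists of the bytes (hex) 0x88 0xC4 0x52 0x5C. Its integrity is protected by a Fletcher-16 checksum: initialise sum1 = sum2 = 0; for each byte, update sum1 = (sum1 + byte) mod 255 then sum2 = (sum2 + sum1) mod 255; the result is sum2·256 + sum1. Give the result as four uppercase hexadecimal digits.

71FB

Running sums (mod 255):
  after byte 0 (0x88): sum1=136, sum2=136
  after byte 1 (0xC4): sum1=77, sum2=213
  after byte 2 (0x52): sum1=159, sum2=117
  after byte 3 (0x5C): sum1=251, sum2=113
Checksum = sum2·256 + sum1 = 113·256 + 251 = 29179 = 0x71FB.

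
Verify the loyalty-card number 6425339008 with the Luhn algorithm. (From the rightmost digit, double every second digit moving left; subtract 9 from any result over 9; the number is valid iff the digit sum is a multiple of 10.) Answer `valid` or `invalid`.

invalid

From the right, keep odd positions and double even positions (subtract 9 from any doubled value over 9):
  doubled (positions 2,4,...): 0 9 6 4 3 → sum 22
  kept (positions 1,3,...): 8 0 3 5 4 → sum 20
Total = 42.
42 mod 10 = 2, so the number is invalid.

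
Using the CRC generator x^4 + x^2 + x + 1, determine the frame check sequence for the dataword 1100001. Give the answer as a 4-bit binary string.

Append 4 zeros: 11000010000. Divide by 10111 (XOR where the leading bit is 1):
  pos 0: 11000 XOR 10111 = 01111
  pos 1: 11110 XOR 10111 = 01001
  pos 2: 10011 XOR 10111 = 00100
  pos 4: 10000 XOR 10111 = 00111
  pos 6: 11100 XOR 10111 = 01011
Remainder (last 4 bits) = 1011. This is the CRC / FCS.

1011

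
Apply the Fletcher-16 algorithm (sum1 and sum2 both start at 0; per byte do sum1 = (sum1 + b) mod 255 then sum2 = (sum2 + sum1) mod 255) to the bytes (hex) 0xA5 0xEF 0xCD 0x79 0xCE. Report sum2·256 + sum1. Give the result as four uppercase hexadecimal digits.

27AB

Running sums (mod 255):
  after byte 0 (0xA5): sum1=165, sum2=165
  after byte 1 (0xEF): sum1=149, sum2=59
  after byte 2 (0xCD): sum1=99, sum2=158
  after byte 3 (0x79): sum1=220, sum2=123
  after byte 4 (0xCE): sum1=171, sum2=39
Checksum = sum2·256 + sum1 = 39·256 + 171 = 10155 = 0x27AB.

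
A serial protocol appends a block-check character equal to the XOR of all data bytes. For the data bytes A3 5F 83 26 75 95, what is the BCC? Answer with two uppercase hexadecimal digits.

B9

XOR the bytes together:
  start with 0xA3
  0xA3 ⊕ 0x5F = 0xFC
  0xFC ⊕ 0x83 = 0x7F
  0x7F ⊕ 0x26 = 0x59
  0x59 ⊕ 0x75 = 0x2C
  0x2C ⊕ 0x95 = 0xB9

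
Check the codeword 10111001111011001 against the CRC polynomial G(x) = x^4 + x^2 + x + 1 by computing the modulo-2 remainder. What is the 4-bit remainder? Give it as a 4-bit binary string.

0010

Modulo-2 division of 10111001111011001 by 10111:
  pos 0: 10111 XOR 10111 = 00000
  pos 7: 11110 XOR 10111 = 01001
  pos 8: 10011 XOR 10111 = 00100
  pos 10: 10010 XOR 10111 = 00101
  pos 12: 10101 XOR 10111 = 00010
Remainder = 0010 (nonzero — an error is detected).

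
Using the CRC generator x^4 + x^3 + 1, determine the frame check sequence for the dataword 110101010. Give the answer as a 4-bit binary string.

Append 4 zeros: 1101010100000. Divide by 11001 (XOR where the leading bit is 1):
  pos 0: 11010 XOR 11001 = 00011
  pos 3: 11101 XOR 11001 = 00100
  pos 5: 10000 XOR 11001 = 01001
  pos 6: 10010 XOR 11001 = 01011
  pos 7: 10110 XOR 11001 = 01111
  pos 8: 11110 XOR 11001 = 00111
Remainder (last 4 bits) = 0111. This is the CRC / FCS.

0111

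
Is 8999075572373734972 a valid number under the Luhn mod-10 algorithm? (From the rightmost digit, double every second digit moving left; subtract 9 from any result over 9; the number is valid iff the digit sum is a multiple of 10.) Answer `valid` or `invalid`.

valid

From the right, keep odd positions and double even positions (subtract 9 from any doubled value over 9):
  doubled (positions 2,4,...): 5 8 5 5 4 1 5 9 9 → sum 51
  kept (positions 1,3,...): 2 9 3 3 3 7 5 0 9 8 → sum 49
Total = 100.
100 mod 10 = 0, so the number is valid.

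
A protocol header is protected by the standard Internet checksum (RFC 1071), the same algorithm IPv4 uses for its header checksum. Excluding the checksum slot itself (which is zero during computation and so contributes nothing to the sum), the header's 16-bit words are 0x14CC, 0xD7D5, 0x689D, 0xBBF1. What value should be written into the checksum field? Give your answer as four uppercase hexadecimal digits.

One's-complement addition (fold any carry out of bit 15 back into bit 0):
  0x14CC + 0xD7D5 = 0x0ECA1
  0xECA1 + 0x689D = 0x1553E → wrap carry → 0x553F
  0x553F + 0xBBF1 = 0x11130 → wrap carry → 0x1131
One's-complement sum = 0x1131.
Checksum = ~0x1131 & 0xFFFF = 0xEECE.

EECE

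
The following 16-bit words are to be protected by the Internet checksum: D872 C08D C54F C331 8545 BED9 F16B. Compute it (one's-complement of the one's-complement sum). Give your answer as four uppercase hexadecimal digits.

One's-complement addition (fold any carry out of bit 15 back into bit 0):
  0xD872 + 0xC08D = 0x198FF → wrap carry → 0x9900
  0x9900 + 0xC54F = 0x15E4F → wrap carry → 0x5E50
  0x5E50 + 0xC331 = 0x12181 → wrap carry → 0x2182
  0x2182 + 0x8545 = 0x0A6C7
  0xA6C7 + 0xBED9 = 0x165A0 → wrap carry → 0x65A1
  0x65A1 + 0xF16B = 0x1570C → wrap carry → 0x570D
One's-complement sum = 0x570D.
Checksum = ~0x570D & 0xFFFF = 0xA8F2.

A8F2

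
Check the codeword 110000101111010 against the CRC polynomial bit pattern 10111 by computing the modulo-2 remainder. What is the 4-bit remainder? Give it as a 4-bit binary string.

0000

Modulo-2 division of 110000101111010 by 10111:
  pos 0: 11000 XOR 10111 = 01111
  pos 1: 11110 XOR 10111 = 01001
  pos 2: 10011 XOR 10111 = 00100
  pos 4: 10001 XOR 10111 = 00110
  pos 6: 11011 XOR 10111 = 01100
  pos 7: 11001 XOR 10111 = 01110
  pos 8: 11100 XOR 10111 = 01011
  pos 9: 10111 XOR 10111 = 00000
Remainder = 0000 (zero — the frame passes the CRC check).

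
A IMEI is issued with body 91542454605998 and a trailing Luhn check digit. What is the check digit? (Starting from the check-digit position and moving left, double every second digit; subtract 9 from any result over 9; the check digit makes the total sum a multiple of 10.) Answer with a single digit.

7

Partial digits right→left: 8 9 9 5 0 6 4 5 4 2 4 5 1 9
Double every second digit counting from the check-digit position (so the 1st, 3rd, 5th, ... of the partial from the right).
  doubled (with −9 where >9): 7 9 0 8 8 8 2 → sum 42
  kept as-is: 9 5 6 5 2 5 9 → sum 41
Total = 42 + 41 = 83.
Check digit = (10 − (83 mod 10)) mod 10 = 7.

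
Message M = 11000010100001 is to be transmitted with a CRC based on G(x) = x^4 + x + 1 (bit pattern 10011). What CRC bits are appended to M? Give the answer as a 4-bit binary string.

0001

Append 4 zeros: 110000101000010000. Divide by 10011 (XOR where the leading bit is 1):
  pos 0: 11000 XOR 10011 = 01011
  pos 1: 10110 XOR 10011 = 00101
  pos 3: 10110 XOR 10011 = 00101
  pos 5: 10110 XOR 10011 = 00101
  pos 7: 10100 XOR 10011 = 00111
  pos 9: 11101 XOR 10011 = 01110
  pos 10: 11100 XOR 10011 = 01111
  pos 11: 11110 XOR 10011 = 01101
  pos 12: 11010 XOR 10011 = 01001
  pos 13: 10010 XOR 10011 = 00001
Remainder (last 4 bits) = 0001. This is the CRC / FCS.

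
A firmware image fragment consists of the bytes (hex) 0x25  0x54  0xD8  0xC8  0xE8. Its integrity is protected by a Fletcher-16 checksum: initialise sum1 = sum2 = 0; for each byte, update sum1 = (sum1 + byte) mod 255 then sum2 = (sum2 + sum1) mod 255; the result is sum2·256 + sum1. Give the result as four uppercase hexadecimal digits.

1004

Running sums (mod 255):
  after byte 0 (0x25): sum1=37, sum2=37
  after byte 1 (0x54): sum1=121, sum2=158
  after byte 2 (0xD8): sum1=82, sum2=240
  after byte 3 (0xC8): sum1=27, sum2=12
  after byte 4 (0xE8): sum1=4, sum2=16
Checksum = sum2·256 + sum1 = 16·256 + 4 = 4100 = 0x1004.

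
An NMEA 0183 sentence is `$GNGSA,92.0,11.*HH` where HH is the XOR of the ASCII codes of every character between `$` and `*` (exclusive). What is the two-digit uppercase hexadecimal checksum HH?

XOR the ASCII codes of the payload characters:
  'G' = 0x47 → acc = 0x47
  'N' = 0x4E → acc = 0x09
  'G' = 0x47 → acc = 0x4E
  'S' = 0x53 → acc = 0x1D
  'A' = 0x41 → acc = 0x5C
  ',' = 0x2C → acc = 0x70
  '9' = 0x39 → acc = 0x49
  '2' = 0x32 → acc = 0x7B
  '.' = 0x2E → acc = 0x55
  '0' = 0x30 → acc = 0x65
  ',' = 0x2C → acc = 0x49
  '1' = 0x31 → acc = 0x78
  '1' = 0x31 → acc = 0x49
  '.' = 0x2E → acc = 0x67
Checksum = 0x67.

67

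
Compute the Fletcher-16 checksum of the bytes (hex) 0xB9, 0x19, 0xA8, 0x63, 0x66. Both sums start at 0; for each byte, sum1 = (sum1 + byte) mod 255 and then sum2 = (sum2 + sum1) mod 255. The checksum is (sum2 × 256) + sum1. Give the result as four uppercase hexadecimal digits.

2C45

Running sums (mod 255):
  after byte 0 (0xB9): sum1=185, sum2=185
  after byte 1 (0x19): sum1=210, sum2=140
  after byte 2 (0xA8): sum1=123, sum2=8
  after byte 3 (0x63): sum1=222, sum2=230
  after byte 4 (0x66): sum1=69, sum2=44
Checksum = sum2·256 + sum1 = 44·256 + 69 = 11333 = 0x2C45.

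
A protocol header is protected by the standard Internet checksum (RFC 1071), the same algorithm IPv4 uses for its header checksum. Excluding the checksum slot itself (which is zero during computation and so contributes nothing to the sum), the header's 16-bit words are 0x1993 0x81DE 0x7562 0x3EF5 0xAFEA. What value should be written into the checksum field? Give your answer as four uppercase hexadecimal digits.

004C

One's-complement addition (fold any carry out of bit 15 back into bit 0):
  0x1993 + 0x81DE = 0x09B71
  0x9B71 + 0x7562 = 0x110D3 → wrap carry → 0x10D4
  0x10D4 + 0x3EF5 = 0x04FC9
  0x4FC9 + 0xAFEA = 0x0FFB3
One's-complement sum = 0xFFB3.
Checksum = ~0xFFB3 & 0xFFFF = 0x004C.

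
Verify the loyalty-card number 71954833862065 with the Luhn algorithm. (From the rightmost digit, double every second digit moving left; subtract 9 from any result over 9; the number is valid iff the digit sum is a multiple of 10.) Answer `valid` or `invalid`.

From the right, keep odd positions and double even positions (subtract 9 from any doubled value over 9):
  doubled (positions 2,4,...): 3 4 7 6 8 9 5 → sum 42
  kept (positions 1,3,...): 5 0 6 3 8 5 1 → sum 28
Total = 70.
70 mod 10 = 0, so the number is valid.

valid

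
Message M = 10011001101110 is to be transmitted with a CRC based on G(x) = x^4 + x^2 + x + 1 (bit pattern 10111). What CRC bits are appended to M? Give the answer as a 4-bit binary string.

Append 4 zeros: 100110011011100000. Divide by 10111 (XOR where the leading bit is 1):
  pos 0: 10011 XOR 10111 = 00100
  pos 2: 10000 XOR 10111 = 00111
  pos 4: 11111 XOR 10111 = 01000
  pos 5: 10000 XOR 10111 = 00111
  pos 7: 11111 XOR 10111 = 01000
  pos 8: 10001 XOR 10111 = 00110
  pos 10: 11000 XOR 10111 = 01111
  pos 11: 11110 XOR 10111 = 01001
  pos 12: 10010 XOR 10111 = 00101
Remainder (last 4 bits) = 1010. This is the CRC / FCS.

1010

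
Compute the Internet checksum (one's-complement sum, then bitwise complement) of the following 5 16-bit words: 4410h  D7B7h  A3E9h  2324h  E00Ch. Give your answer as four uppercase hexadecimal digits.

3D1D

One's-complement addition (fold any carry out of bit 15 back into bit 0):
  0x4410 + 0xD7B7 = 0x11BC7 → wrap carry → 0x1BC8
  0x1BC8 + 0xA3E9 = 0x0BFB1
  0xBFB1 + 0x2324 = 0x0E2D5
  0xE2D5 + 0xE00C = 0x1C2E1 → wrap carry → 0xC2E2
One's-complement sum = 0xC2E2.
Checksum = ~0xC2E2 & 0xFFFF = 0x3D1D.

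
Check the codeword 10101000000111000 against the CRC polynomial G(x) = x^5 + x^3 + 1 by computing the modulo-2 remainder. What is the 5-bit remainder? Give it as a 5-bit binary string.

00000

Modulo-2 division of 10101000000111000 by 101001:
  pos 0: 101010 XOR 101001 = 000011
  pos 4: 110000 XOR 101001 = 011001
  pos 5: 110010 XOR 101001 = 011011
  pos 6: 110111 XOR 101001 = 011110
  pos 7: 111101 XOR 101001 = 010100
  pos 8: 101001 XOR 101001 = 000000
Remainder = 00000 (zero — the frame passes the CRC check).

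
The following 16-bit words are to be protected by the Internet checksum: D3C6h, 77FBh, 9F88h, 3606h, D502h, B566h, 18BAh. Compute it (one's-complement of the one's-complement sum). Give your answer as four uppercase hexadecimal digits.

One's-complement addition (fold any carry out of bit 15 back into bit 0):
  0xD3C6 + 0x77FB = 0x14BC1 → wrap carry → 0x4BC2
  0x4BC2 + 0x9F88 = 0x0EB4A
  0xEB4A + 0x3606 = 0x12150 → wrap carry → 0x2151
  0x2151 + 0xD502 = 0x0F653
  0xF653 + 0xB566 = 0x1ABB9 → wrap carry → 0xABBA
  0xABBA + 0x18BA = 0x0C474
One's-complement sum = 0xC474.
Checksum = ~0xC474 & 0xFFFF = 0x3B8B.

3B8B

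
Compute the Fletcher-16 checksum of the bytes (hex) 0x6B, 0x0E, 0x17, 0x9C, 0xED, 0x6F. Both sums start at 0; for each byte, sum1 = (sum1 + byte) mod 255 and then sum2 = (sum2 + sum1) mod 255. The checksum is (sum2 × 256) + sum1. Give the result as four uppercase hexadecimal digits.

488A

Running sums (mod 255):
  after byte 0 (0x6B): sum1=107, sum2=107
  after byte 1 (0x0E): sum1=121, sum2=228
  after byte 2 (0x17): sum1=144, sum2=117
  after byte 3 (0x9C): sum1=45, sum2=162
  after byte 4 (0xED): sum1=27, sum2=189
  after byte 5 (0x6F): sum1=138, sum2=72
Checksum = sum2·256 + sum1 = 72·256 + 138 = 18570 = 0x488A.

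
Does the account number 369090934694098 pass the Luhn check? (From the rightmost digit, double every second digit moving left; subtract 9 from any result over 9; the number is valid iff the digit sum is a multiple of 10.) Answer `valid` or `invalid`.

valid

From the right, keep odd positions and double even positions (subtract 9 from any doubled value over 9):
  doubled (positions 2,4,...): 9 8 3 6 0 0 3 → sum 29
  kept (positions 1,3,...): 8 0 9 4 9 9 9 3 → sum 51
Total = 80.
80 mod 10 = 0, so the number is valid.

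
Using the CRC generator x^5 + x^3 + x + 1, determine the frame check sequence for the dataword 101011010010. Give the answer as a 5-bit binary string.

01010

Append 5 zeros: 10101101001000000. Divide by 101011 (XOR where the leading bit is 1):
  pos 0: 101011 XOR 101011 = 000000
  pos 7: 100100 XOR 101011 = 001111
  pos 9: 111100 XOR 101011 = 010111
  pos 10: 101110 XOR 101011 = 000101
Remainder (last 5 bits) = 01010. This is the CRC / FCS.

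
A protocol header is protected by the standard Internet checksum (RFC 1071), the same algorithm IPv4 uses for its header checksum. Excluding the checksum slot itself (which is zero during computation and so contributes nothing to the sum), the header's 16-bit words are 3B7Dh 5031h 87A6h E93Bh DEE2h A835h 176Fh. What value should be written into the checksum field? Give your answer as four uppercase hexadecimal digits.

64E7

One's-complement addition (fold any carry out of bit 15 back into bit 0):
  0x3B7D + 0x5031 = 0x08BAE
  0x8BAE + 0x87A6 = 0x11354 → wrap carry → 0x1355
  0x1355 + 0xE93B = 0x0FC90
  0xFC90 + 0xDEE2 = 0x1DB72 → wrap carry → 0xDB73
  0xDB73 + 0xA835 = 0x183A8 → wrap carry → 0x83A9
  0x83A9 + 0x176F = 0x09B18
One's-complement sum = 0x9B18.
Checksum = ~0x9B18 & 0xFFFF = 0x64E7.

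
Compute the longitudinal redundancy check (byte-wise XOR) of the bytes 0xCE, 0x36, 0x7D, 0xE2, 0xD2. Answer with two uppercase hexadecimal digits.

XOR the bytes together:
  start with 0xCE
  0xCE ⊕ 0x36 = 0xF8
  0xF8 ⊕ 0x7D = 0x85
  0x85 ⊕ 0xE2 = 0x67
  0x67 ⊕ 0xD2 = 0xB5

B5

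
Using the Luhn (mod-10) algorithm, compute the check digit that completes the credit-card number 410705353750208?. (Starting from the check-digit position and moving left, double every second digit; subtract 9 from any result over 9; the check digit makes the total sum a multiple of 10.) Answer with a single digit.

3

Partial digits right→left: 8 0 2 0 5 7 3 5 3 5 0 7 0 1 4
Double every second digit counting from the check-digit position (so the 1st, 3rd, 5th, ... of the partial from the right).
  doubled (with −9 where >9): 7 4 1 6 6 0 0 8 → sum 32
  kept as-is: 0 0 7 5 5 7 1 → sum 25
Total = 32 + 25 = 57.
Check digit = (10 − (57 mod 10)) mod 10 = 3.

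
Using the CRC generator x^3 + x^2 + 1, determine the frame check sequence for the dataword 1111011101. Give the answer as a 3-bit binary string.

Append 3 zeros: 1111011101000. Divide by 1101 (XOR where the leading bit is 1):
  pos 0: 1111 XOR 1101 = 0010
  pos 2: 1001 XOR 1101 = 0100
  pos 3: 1001 XOR 1101 = 0100
  pos 4: 1001 XOR 1101 = 0100
  pos 5: 1000 XOR 1101 = 0101
  pos 6: 1011 XOR 1101 = 0110
  pos 7: 1100 XOR 1101 = 0001
Remainder (last 3 bits) = 100. This is the CRC / FCS.

100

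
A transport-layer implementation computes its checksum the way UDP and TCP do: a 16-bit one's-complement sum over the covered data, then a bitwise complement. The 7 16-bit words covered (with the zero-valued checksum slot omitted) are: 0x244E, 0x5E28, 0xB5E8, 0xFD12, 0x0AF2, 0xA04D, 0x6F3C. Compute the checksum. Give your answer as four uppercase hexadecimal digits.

One's-complement addition (fold any carry out of bit 15 back into bit 0):
  0x244E + 0x5E28 = 0x08276
  0x8276 + 0xB5E8 = 0x1385E → wrap carry → 0x385F
  0x385F + 0xFD12 = 0x13571 → wrap carry → 0x3572
  0x3572 + 0x0AF2 = 0x04064
  0x4064 + 0xA04D = 0x0E0B1
  0xE0B1 + 0x6F3C = 0x14FED → wrap carry → 0x4FEE
One's-complement sum = 0x4FEE.
Checksum = ~0x4FEE & 0xFFFF = 0xB011.

B011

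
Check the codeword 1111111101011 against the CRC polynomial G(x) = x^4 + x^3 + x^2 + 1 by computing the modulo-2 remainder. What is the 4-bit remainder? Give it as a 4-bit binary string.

0111

Modulo-2 division of 1111111101011 by 11101:
  pos 0: 11111 XOR 11101 = 00010
  pos 3: 10111 XOR 11101 = 01010
  pos 4: 10100 XOR 11101 = 01001
  pos 5: 10011 XOR 11101 = 01110
  pos 6: 11100 XOR 11101 = 00001
Remainder = 0111 (nonzero — an error is detected).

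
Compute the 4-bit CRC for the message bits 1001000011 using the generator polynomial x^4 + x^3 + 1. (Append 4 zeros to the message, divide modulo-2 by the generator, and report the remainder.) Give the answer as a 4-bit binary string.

Append 4 zeros: 10010000110000. Divide by 11001 (XOR where the leading bit is 1):
  pos 0: 10010 XOR 11001 = 01011
  pos 1: 10110 XOR 11001 = 01111
  pos 2: 11110 XOR 11001 = 00111
  pos 4: 11101 XOR 11001 = 00100
  pos 6: 10010 XOR 11001 = 01011
  pos 7: 10110 XOR 11001 = 01111
  pos 8: 11110 XOR 11001 = 00111
Remainder (last 4 bits) = 1110. This is the CRC / FCS.

1110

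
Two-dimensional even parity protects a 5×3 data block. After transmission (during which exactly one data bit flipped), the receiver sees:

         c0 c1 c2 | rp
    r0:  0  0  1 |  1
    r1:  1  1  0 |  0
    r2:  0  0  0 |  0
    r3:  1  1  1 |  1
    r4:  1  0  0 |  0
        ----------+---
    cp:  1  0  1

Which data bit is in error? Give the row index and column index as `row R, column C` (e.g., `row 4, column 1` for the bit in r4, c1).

row 4, column 2

Recompute each row's even parity and compare to rp:
  r0: data parity 1, sent rp 1 → ok
  r1: data parity 0, sent rp 0 → ok
  r2: data parity 0, sent rp 0 → ok
  r3: data parity 1, sent rp 1 → ok
  r4: data parity 1, sent rp 0 → mismatch
Recompute each column's even parity and compare to cp:
  c0: data parity 1, sent cp 1 → ok
  c1: data parity 0, sent cp 0 → ok
  c2: data parity 0, sent cp 1 → mismatch
Exactly one row (r4) and one column (c2) fail → the flipped bit is at their intersection.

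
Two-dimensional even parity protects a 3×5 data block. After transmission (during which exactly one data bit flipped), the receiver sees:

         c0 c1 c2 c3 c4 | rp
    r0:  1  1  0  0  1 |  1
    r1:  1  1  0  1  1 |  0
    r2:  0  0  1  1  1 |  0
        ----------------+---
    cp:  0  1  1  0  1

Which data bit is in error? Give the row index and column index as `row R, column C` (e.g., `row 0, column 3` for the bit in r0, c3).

Recompute each row's even parity and compare to rp:
  r0: data parity 1, sent rp 1 → ok
  r1: data parity 0, sent rp 0 → ok
  r2: data parity 1, sent rp 0 → mismatch
Recompute each column's even parity and compare to cp:
  c0: data parity 0, sent cp 0 → ok
  c1: data parity 0, sent cp 1 → mismatch
  c2: data parity 1, sent cp 1 → ok
  c3: data parity 0, sent cp 0 → ok
  c4: data parity 1, sent cp 1 → ok
Exactly one row (r2) and one column (c1) fail → the flipped bit is at their intersection.

row 2, column 1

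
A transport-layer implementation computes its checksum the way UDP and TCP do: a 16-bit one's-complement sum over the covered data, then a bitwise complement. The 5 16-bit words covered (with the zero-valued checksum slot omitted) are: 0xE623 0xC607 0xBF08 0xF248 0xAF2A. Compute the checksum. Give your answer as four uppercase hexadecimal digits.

One's-complement addition (fold any carry out of bit 15 back into bit 0):
  0xE623 + 0xC607 = 0x1AC2A → wrap carry → 0xAC2B
  0xAC2B + 0xBF08 = 0x16B33 → wrap carry → 0x6B34
  0x6B34 + 0xF248 = 0x15D7C → wrap carry → 0x5D7D
  0x5D7D + 0xAF2A = 0x10CA7 → wrap carry → 0x0CA8
One's-complement sum = 0x0CA8.
Checksum = ~0x0CA8 & 0xFFFF = 0xF357.

F357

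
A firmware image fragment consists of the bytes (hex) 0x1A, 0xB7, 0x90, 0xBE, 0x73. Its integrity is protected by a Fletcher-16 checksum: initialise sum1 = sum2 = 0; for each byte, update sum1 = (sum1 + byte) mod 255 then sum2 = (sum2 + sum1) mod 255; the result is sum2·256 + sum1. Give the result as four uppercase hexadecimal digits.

0494

Running sums (mod 255):
  after byte 0 (0x1A): sum1=26, sum2=26
  after byte 1 (0xB7): sum1=209, sum2=235
  after byte 2 (0x90): sum1=98, sum2=78
  after byte 3 (0xBE): sum1=33, sum2=111
  after byte 4 (0x73): sum1=148, sum2=4
Checksum = sum2·256 + sum1 = 4·256 + 148 = 1172 = 0x0494.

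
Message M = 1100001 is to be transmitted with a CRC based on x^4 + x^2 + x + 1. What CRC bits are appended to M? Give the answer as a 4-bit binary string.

1011

Append 4 zeros: 11000010000. Divide by 10111 (XOR where the leading bit is 1):
  pos 0: 11000 XOR 10111 = 01111
  pos 1: 11110 XOR 10111 = 01001
  pos 2: 10011 XOR 10111 = 00100
  pos 4: 10000 XOR 10111 = 00111
  pos 6: 11100 XOR 10111 = 01011
Remainder (last 4 bits) = 1011. This is the CRC / FCS.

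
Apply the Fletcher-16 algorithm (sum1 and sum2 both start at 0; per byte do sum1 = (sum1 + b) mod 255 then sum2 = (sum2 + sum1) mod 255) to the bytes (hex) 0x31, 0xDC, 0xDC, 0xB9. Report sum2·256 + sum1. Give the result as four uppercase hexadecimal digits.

Running sums (mod 255):
  after byte 0 (0x31): sum1=49, sum2=49
  after byte 1 (0xDC): sum1=14, sum2=63
  after byte 2 (0xDC): sum1=234, sum2=42
  after byte 3 (0xB9): sum1=164, sum2=206
Checksum = sum2·256 + sum1 = 206·256 + 164 = 52900 = 0xCEA4.

CEA4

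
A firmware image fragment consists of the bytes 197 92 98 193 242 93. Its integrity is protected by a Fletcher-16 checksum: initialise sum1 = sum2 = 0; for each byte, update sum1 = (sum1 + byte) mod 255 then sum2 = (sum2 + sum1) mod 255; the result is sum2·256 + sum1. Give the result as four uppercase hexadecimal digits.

Running sums (mod 255):
  after byte 0 (197): sum1=197, sum2=197
  after byte 1 (92): sum1=34, sum2=231
  after byte 2 (98): sum1=132, sum2=108
  after byte 3 (193): sum1=70, sum2=178
  after byte 4 (242): sum1=57, sum2=235
  after byte 5 (93): sum1=150, sum2=130
Checksum = sum2·256 + sum1 = 130·256 + 150 = 33430 = 0x8296.

8296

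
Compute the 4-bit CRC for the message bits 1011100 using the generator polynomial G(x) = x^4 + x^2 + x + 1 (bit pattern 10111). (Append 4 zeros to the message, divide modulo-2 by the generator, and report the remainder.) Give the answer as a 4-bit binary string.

Append 4 zeros: 10111000000. Divide by 10111 (XOR where the leading bit is 1):
  pos 0: 10111 XOR 10111 = 00000
Remainder (last 4 bits) = 0000. This is the CRC / FCS.

0000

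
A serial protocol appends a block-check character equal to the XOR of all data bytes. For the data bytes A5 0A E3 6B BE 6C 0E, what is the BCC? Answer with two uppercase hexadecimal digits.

XOR the bytes together:
  start with 0xA5
  0xA5 ⊕ 0x0A = 0xAF
  0xAF ⊕ 0xE3 = 0x4C
  0x4C ⊕ 0x6B = 0x27
  0x27 ⊕ 0xBE = 0x99
  0x99 ⊕ 0x6C = 0xF5
  0xF5 ⊕ 0x0E = 0xFB

FB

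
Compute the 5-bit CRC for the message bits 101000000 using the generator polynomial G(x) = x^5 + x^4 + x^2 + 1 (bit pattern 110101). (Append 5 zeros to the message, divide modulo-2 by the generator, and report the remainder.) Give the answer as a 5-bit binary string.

00011

Append 5 zeros: 10100000000000. Divide by 110101 (XOR where the leading bit is 1):
  pos 0: 101000 XOR 110101 = 011101
  pos 1: 111010 XOR 110101 = 001111
  pos 3: 111100 XOR 110101 = 001001
  pos 5: 100100 XOR 110101 = 010001
  pos 6: 100010 XOR 110101 = 010111
  pos 7: 101110 XOR 110101 = 011011
  pos 8: 110110 XOR 110101 = 000011
Remainder (last 5 bits) = 00011. This is the CRC / FCS.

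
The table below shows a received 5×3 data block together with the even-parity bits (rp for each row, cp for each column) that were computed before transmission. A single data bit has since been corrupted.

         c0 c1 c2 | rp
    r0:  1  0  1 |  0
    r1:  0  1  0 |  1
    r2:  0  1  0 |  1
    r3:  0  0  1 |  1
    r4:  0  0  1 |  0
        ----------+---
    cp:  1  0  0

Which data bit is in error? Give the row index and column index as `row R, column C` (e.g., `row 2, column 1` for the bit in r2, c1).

Recompute each row's even parity and compare to rp:
  r0: data parity 0, sent rp 0 → ok
  r1: data parity 1, sent rp 1 → ok
  r2: data parity 1, sent rp 1 → ok
  r3: data parity 1, sent rp 1 → ok
  r4: data parity 1, sent rp 0 → mismatch
Recompute each column's even parity and compare to cp:
  c0: data parity 1, sent cp 1 → ok
  c1: data parity 0, sent cp 0 → ok
  c2: data parity 1, sent cp 0 → mismatch
Exactly one row (r4) and one column (c2) fail → the flipped bit is at their intersection.

row 4, column 2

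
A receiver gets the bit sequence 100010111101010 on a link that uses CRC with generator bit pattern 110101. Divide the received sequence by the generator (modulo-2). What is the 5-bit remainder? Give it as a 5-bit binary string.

00000

Modulo-2 division of 100010111101010 by 110101:
  pos 0: 100010 XOR 110101 = 010111
  pos 1: 101111 XOR 110101 = 011010
  pos 2: 110101 XOR 110101 = 000000
  pos 8: 110101 XOR 110101 = 000000
Remainder = 00000 (zero — the frame passes the CRC check).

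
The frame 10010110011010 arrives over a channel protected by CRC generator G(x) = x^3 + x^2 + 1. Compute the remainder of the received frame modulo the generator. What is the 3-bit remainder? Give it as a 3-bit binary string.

000

Modulo-2 division of 10010110011010 by 1101:
  pos 0: 1001 XOR 1101 = 0100
  pos 1: 1000 XOR 1101 = 0101
  pos 2: 1011 XOR 1101 = 0110
  pos 3: 1101 XOR 1101 = 0000
  pos 9: 1101 XOR 1101 = 0000
Remainder = 000 (zero — the frame passes the CRC check).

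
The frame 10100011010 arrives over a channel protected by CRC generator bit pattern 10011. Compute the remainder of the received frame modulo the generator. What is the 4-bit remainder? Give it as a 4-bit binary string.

Modulo-2 division of 10100011010 by 10011:
  pos 0: 10100 XOR 10011 = 00111
  pos 2: 11101 XOR 10011 = 01110
  pos 3: 11101 XOR 10011 = 01110
  pos 4: 11100 XOR 10011 = 01111
  pos 5: 11111 XOR 10011 = 01100
  pos 6: 11000 XOR 10011 = 01011
Remainder = 1011 (nonzero — an error is detected).

1011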